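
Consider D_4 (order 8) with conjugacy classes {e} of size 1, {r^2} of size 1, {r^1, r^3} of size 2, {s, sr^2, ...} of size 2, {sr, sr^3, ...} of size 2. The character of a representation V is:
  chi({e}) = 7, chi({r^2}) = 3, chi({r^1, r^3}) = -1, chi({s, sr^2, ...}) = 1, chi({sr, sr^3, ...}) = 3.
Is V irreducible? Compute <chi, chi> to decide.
Not irreducible (reducible): <chi, chi> = 10 > 1.

Derivation: <chi, chi> = (1/|G|) sum_C |C| * |chi(C)|^2 = (1/8)[1*|7|^2 + 1*|3|^2 + 2*|-1|^2 + 2*|1|^2 + 2*|3|^2]
  = (1/8)[(49) + (9) + (2) + (2) + (18)] = 80/8 = 10.
A character is irreducible iff <chi, chi> = 1, so this representation is reducible.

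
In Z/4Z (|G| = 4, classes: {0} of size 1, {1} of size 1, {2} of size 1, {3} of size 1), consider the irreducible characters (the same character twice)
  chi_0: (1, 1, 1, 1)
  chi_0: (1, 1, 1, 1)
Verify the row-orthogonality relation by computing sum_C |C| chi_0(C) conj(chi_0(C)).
Sum = 4 = |G| = 4; so <chi_0, chi_0> = 1 (norm-1 confirms irreducibility).

Derivation: Compute term by term over conjugacy classes (|C| * chi_0(C) * conj(chi_0(C))):
  1*(1)*conj(1) + 1*(1)*conj(1) + 1*(1)*conj(1) + 1*(1)*conj(1)
  = (1) + (1) + (1) + (1)
  = 4.
(Exp terms are combined using exp(i*s)*conj(exp(i*t)) = exp(i*(s-t)), and sums of them are collapsed using the identity that for every m > 1 the m distinct m-th roots of unity sum to 0, e.g. 1 + exp(2*I*pi/3) + exp(-2*I*pi/3) = 0.)
Dividing by |G| = 4 gives 4/4 = 1, matching the row-orthogonality relation <chi_0, chi_0> = [chi_0 = chi_0].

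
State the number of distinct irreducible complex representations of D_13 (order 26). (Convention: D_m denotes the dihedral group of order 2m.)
8

The number of irreducible complex representations of a finite group equals its number of conjugacy classes. D_13 has 8 conjugacy classes ((n+3)/2 for n odd), so D_13 (order 26) has exactly 8 irreducible complex representations.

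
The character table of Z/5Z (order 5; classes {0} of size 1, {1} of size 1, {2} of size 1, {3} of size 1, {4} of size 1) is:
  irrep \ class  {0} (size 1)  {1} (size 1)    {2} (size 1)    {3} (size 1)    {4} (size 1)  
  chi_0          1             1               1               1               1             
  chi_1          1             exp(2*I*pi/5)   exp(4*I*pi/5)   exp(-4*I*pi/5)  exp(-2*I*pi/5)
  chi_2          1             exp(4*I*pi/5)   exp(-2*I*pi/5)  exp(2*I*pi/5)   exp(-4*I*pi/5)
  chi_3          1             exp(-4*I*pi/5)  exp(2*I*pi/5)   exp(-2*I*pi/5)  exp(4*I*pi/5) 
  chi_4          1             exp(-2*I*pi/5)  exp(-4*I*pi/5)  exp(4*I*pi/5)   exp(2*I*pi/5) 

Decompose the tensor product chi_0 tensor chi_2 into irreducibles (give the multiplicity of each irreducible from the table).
chi_0 tensor chi_2 = chi_2 (all other irreducibles have multiplicity 0).

Derivation: The character of a tensor product is the pointwise product (chi_0 * chi_2)(C) = chi_0(C) * chi_2(C):
  {0}: (1)*(1), {1}: (1)*(exp(4*I*pi/5)), {2}: (1)*(exp(-2*I*pi/5)), {3}: (1)*(exp(2*I*pi/5)), {4}: (1)*(exp(-4*I*pi/5))
so (chi_0 * chi_2) takes values
  {0} -> 1, {1} -> exp(4*I*pi/5), {2} -> exp(-2*I*pi/5), {3} -> exp(2*I*pi/5), {4} -> exp(-4*I*pi/5).
Now take the inner product of this character with each irreducible chi from the table, <chi_0*chi_2, chi> = (1/5) sum_C |C| (chi_0*chi_2)(C) conj(chi(C)):
  <chi_0*chi_2, chi_0> = (1/5)[1*(1)*conj(1) + 1*(exp(4*I*pi/5))*conj(1) + 1*(exp(-2*I*pi/5))*conj(1) + 1*(exp(2*I*pi/5))*conj(1) + 1*(exp(-4*I*pi/5))*conj(1)]
      = (1/5)[(1) + (exp(4*I*pi/5)) + (exp(-2*I*pi/5)) + (exp(2*I*pi/5)) + (exp(-4*I*pi/5))] = 0/5 = 0
  <chi_0*chi_2, chi_1> = (1/5)[1*(1)*conj(1) + 1*(exp(4*I*pi/5))*conj(exp(2*I*pi/5)) + 1*(exp(-2*I*pi/5))*conj(exp(4*I*pi/5)) + 1*(exp(2*I*pi/5))*conj(exp(-4*I*pi/5)) + 1*(exp(-4*I*pi/5))*conj(exp(-2*I*pi/5))]
      = (1/5)[(1) + (exp(2*I*pi/5)) + (exp(4*I*pi/5)) + (exp(-4*I*pi/5)) + (exp(-2*I*pi/5))] = 0/5 = 0
  <chi_0*chi_2, chi_2> = (1/5)[1*(1)*conj(1) + 1*(exp(4*I*pi/5))*conj(exp(4*I*pi/5)) + 1*(exp(-2*I*pi/5))*conj(exp(-2*I*pi/5)) + 1*(exp(2*I*pi/5))*conj(exp(2*I*pi/5)) + 1*(exp(-4*I*pi/5))*conj(exp(-4*I*pi/5))]
      = (1/5)[(1) + (1) + (1) + (1) + (1)] = 5/5 = 1
  <chi_0*chi_2, chi_3> = (1/5)[1*(1)*conj(1) + 1*(exp(4*I*pi/5))*conj(exp(-4*I*pi/5)) + 1*(exp(-2*I*pi/5))*conj(exp(2*I*pi/5)) + 1*(exp(2*I*pi/5))*conj(exp(-2*I*pi/5)) + 1*(exp(-4*I*pi/5))*conj(exp(4*I*pi/5))]
      = (1/5)[(1) + (exp(-2*I*pi/5)) + (exp(-4*I*pi/5)) + (exp(4*I*pi/5)) + (exp(2*I*pi/5))] = 0/5 = 0
  <chi_0*chi_2, chi_4> = (1/5)[1*(1)*conj(1) + 1*(exp(4*I*pi/5))*conj(exp(-2*I*pi/5)) + 1*(exp(-2*I*pi/5))*conj(exp(-4*I*pi/5)) + 1*(exp(2*I*pi/5))*conj(exp(4*I*pi/5)) + 1*(exp(-4*I*pi/5))*conj(exp(2*I*pi/5))]
      = (1/5)[(1) + (exp(-4*I*pi/5)) + (exp(2*I*pi/5)) + (exp(-2*I*pi/5)) + (exp(4*I*pi/5))] = 0/5 = 0
(Exp terms are combined using exp(i*s)*conj(exp(i*t)) = exp(i*(s-t)), and sums of them are collapsed using the identity that for every m > 1 the m distinct m-th roots of unity sum to 0, e.g. 1 + exp(2*I*pi/3) + exp(-2*I*pi/3) = 0.)
Hence the multiplicities are chi_2: 1. Dimension check: dim(chi_0)*dim(chi_2) = 1*1 = 1 and sum (mult * dim) = 1*1 = 1.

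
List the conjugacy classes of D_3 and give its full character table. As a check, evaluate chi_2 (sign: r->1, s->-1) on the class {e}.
Conjugacy classes: {e} of size 1, {r^1, r^2} of size 2, {s, sr, ..., sr^2} of size 3.
Character table:
  irrep \ class              {e} (size 1)  {r^1, r^2} (size 2)  {s, sr, ..., sr^2} (size 3)
  chi_1 (triv)               1             1                    1                          
  chi_2 (sign: r->1, s->-1)  1             1                    -1                         
  chi_3 (2d, j=1)            2             -1                   0                          

Spot check: chi_2 (sign: r->1, s->-1) on {e} = 1.

Proof sketch: D_3 has order 2*3 = 6 with 3 conjugacy classes, hence 3 irreducibles. Sum of squared dims 1 + 1 + 4 = 6 = |G|. Linear characters come from the abelianisation; the 2-dimensional irreps have character r^k -> 2*cos(2*pi*j*k/3), reflections -> 0.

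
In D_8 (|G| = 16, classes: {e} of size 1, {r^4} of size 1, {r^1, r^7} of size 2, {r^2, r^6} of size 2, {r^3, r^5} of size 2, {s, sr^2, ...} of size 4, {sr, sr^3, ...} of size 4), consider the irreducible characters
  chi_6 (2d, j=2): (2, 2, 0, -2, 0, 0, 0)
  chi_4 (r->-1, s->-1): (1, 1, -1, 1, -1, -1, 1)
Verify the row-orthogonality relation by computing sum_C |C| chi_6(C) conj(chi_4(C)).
Sum = 0; so <chi_6, chi_4> = 0 (distinct irreducibles are orthogonal).

Compute term by term over conjugacy classes (|C| * chi_6(C) * conj(chi_4(C))):
  1*(2)*conj(1) + 1*(2)*conj(1) + 2*(0)*conj(-1) + 2*(-2)*conj(1) + 2*(0)*conj(-1) + 4*(0)*conj(-1) + 4*(0)*conj(1)
  = (2) + (2) + (0) + (-4) + (0) + (0) + (0)
  = 0.
Dividing by |G| = 16 gives 0/16 = 0, matching the row-orthogonality relation <chi_6, chi_4> = [chi_6 = chi_4].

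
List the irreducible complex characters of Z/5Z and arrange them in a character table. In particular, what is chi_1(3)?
Character table of Z/5Z (irreps indexed chi_0,...,chi_4 with chi_k(m) = zeta_5^(k*m), zeta_5 = exp(2*pi*i/5)):
  irrep \ class  {0} (size 1)  {1} (size 1)    {2} (size 1)    {3} (size 1)    {4} (size 1)  
  chi_0          1             1               1               1               1             
  chi_1          1             exp(2*I*pi/5)   exp(4*I*pi/5)   exp(-4*I*pi/5)  exp(-2*I*pi/5)
  chi_2          1             exp(4*I*pi/5)   exp(-2*I*pi/5)  exp(2*I*pi/5)   exp(-4*I*pi/5)
  chi_3          1             exp(-4*I*pi/5)  exp(2*I*pi/5)   exp(-2*I*pi/5)  exp(4*I*pi/5) 
  chi_4          1             exp(-2*I*pi/5)  exp(-4*I*pi/5)  exp(4*I*pi/5)   exp(2*I*pi/5) 

Spot check: chi_1(3) = zeta_5^(1*3) = zeta_5^3 = exp(-4*I*pi/5).

Proof sketch: Z/5Z is abelian, so all 5 irreducible complex representations are 1-dimensional. They are given by chi_k(m) = zeta_5^(k*m) for k = 0,...,4. Row orthogonality: sum_m chi_k(m) conj(chi_l(m)) = 5 * [k = l].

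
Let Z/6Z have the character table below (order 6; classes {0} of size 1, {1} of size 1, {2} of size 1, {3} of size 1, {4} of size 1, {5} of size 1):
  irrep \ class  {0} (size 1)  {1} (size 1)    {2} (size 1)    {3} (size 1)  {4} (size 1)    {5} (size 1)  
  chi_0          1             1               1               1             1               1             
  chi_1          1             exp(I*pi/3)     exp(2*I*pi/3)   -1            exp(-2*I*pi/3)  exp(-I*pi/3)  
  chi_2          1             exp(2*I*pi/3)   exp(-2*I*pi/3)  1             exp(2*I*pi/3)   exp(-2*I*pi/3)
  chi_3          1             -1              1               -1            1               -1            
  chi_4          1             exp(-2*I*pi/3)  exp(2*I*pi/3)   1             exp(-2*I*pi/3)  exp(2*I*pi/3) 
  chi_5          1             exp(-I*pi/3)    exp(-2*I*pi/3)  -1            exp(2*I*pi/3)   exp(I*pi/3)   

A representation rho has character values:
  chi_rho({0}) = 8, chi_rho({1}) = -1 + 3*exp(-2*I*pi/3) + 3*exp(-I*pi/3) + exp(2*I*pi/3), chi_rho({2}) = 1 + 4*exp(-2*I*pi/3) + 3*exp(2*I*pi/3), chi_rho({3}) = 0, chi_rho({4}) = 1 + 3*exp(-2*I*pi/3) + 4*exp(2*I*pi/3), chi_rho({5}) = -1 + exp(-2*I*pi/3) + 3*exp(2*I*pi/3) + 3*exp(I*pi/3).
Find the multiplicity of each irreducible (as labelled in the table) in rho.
Multiplicities: chi_0: 0, chi_1: 0, chi_2: 1, chi_3: 1, chi_4: 3, chi_5: 3.

Explanation: Use <chi_rho, chi> = (1/|G|) sum_C |C| * chi_rho(C) * conj(chi(C)) with |G| = 6 for each irreducible chi in the table:
  <chi_rho, chi_0> = (1/6)[1*(8)*conj(1) + 1*(-1 + 3*exp(-2*I*pi/3) + 3*exp(-I*pi/3) + exp(2*I*pi/3))*conj(1) + 1*(1 + 4*exp(-2*I*pi/3) + 3*exp(2*I*pi/3))*conj(1) + 1*(0)*conj(1) + 1*(1 + 3*exp(-2*I*pi/3) + 4*exp(2*I*pi/3))*conj(1) + 1*(-1 + exp(-2*I*pi/3) + 3*exp(2*I*pi/3) + 3*exp(I*pi/3))*conj(1)]
      = (1/6)[(8) + (-1 + 3*exp(-2*I*pi/3) + 3*exp(-I*pi/3) + exp(2*I*pi/3)) + (1 + 4*exp(-2*I*pi/3) + 3*exp(2*I*pi/3)) + (0) + (1 + 3*exp(-2*I*pi/3) + 4*exp(2*I*pi/3)) + (-1 + exp(-2*I*pi/3) + 3*exp(2*I*pi/3) + 3*exp(I*pi/3))] = 0/6 = 0
  <chi_rho, chi_1> = (1/6)[1*(8)*conj(1) + 1*(-1 + 3*exp(-2*I*pi/3) + 3*exp(-I*pi/3) + exp(2*I*pi/3))*conj(exp(I*pi/3)) + 1*(1 + 4*exp(-2*I*pi/3) + 3*exp(2*I*pi/3))*conj(exp(2*I*pi/3)) + 1*(0)*conj(-1) + 1*(1 + 3*exp(-2*I*pi/3) + 4*exp(2*I*pi/3))*conj(exp(-2*I*pi/3)) + 1*(-1 + exp(-2*I*pi/3) + 3*exp(2*I*pi/3) + 3*exp(I*pi/3))*conj(exp(-I*pi/3))]
      = (1/6)[(8) + (-3 + 3*exp(-2*I*pi/3) - exp(-I*pi/3) + exp(I*pi/3)) + (3 + exp(-2*I*pi/3) + 4*exp(2*I*pi/3)) + (0) + (3 + 4*exp(-2*I*pi/3) + exp(2*I*pi/3)) + (-3 - exp(I*pi/3) + exp(-I*pi/3) + 3*exp(2*I*pi/3))] = 0/6 = 0
  <chi_rho, chi_2> = (1/6)[1*(8)*conj(1) + 1*(-1 + 3*exp(-2*I*pi/3) + 3*exp(-I*pi/3) + exp(2*I*pi/3))*conj(exp(2*I*pi/3)) + 1*(1 + 4*exp(-2*I*pi/3) + 3*exp(2*I*pi/3))*conj(exp(-2*I*pi/3)) + 1*(0)*conj(1) + 1*(1 + 3*exp(-2*I*pi/3) + 4*exp(2*I*pi/3))*conj(exp(2*I*pi/3)) + 1*(-1 + exp(-2*I*pi/3) + 3*exp(2*I*pi/3) + 3*exp(I*pi/3))*conj(exp(-2*I*pi/3))]
      = (1/6)[(8) + (-2 - exp(-2*I*pi/3) + 3*exp(2*I*pi/3)) + (4 + 3*exp(-2*I*pi/3) + exp(2*I*pi/3)) + (0) + (4 + exp(-2*I*pi/3) + 3*exp(2*I*pi/3)) + (-2 + 3*exp(-2*I*pi/3) - exp(2*I*pi/3))] = 6/6 = 1
  <chi_rho, chi_3> = (1/6)[1*(8)*conj(1) + 1*(-1 + 3*exp(-2*I*pi/3) + 3*exp(-I*pi/3) + exp(2*I*pi/3))*conj(-1) + 1*(1 + 4*exp(-2*I*pi/3) + 3*exp(2*I*pi/3))*conj(1) + 1*(0)*conj(-1) + 1*(1 + 3*exp(-2*I*pi/3) + 4*exp(2*I*pi/3))*conj(1) + 1*(-1 + exp(-2*I*pi/3) + 3*exp(2*I*pi/3) + 3*exp(I*pi/3))*conj(-1)]
      = (1/6)[(8) + (1 - exp(2*I*pi/3) - 3*exp(-I*pi/3) - 3*exp(-2*I*pi/3)) + (1 + 4*exp(-2*I*pi/3) + 3*exp(2*I*pi/3)) + (0) + (1 + 3*exp(-2*I*pi/3) + 4*exp(2*I*pi/3)) + (1 - 3*exp(I*pi/3) - 3*exp(2*I*pi/3) - exp(-2*I*pi/3))] = 6/6 = 1
  <chi_rho, chi_4> = (1/6)[1*(8)*conj(1) + 1*(-1 + 3*exp(-2*I*pi/3) + 3*exp(-I*pi/3) + exp(2*I*pi/3))*conj(exp(-2*I*pi/3)) + 1*(1 + 4*exp(-2*I*pi/3) + 3*exp(2*I*pi/3))*conj(exp(2*I*pi/3)) + 1*(0)*conj(1) + 1*(1 + 3*exp(-2*I*pi/3) + 4*exp(2*I*pi/3))*conj(exp(-2*I*pi/3)) + 1*(-1 + exp(-2*I*pi/3) + 3*exp(2*I*pi/3) + 3*exp(I*pi/3))*conj(exp(2*I*pi/3))]
      = (1/6)[(8) + (3 + exp(-2*I*pi/3) - exp(2*I*pi/3) + 3*exp(I*pi/3)) + (3 + exp(-2*I*pi/3) + 4*exp(2*I*pi/3)) + (0) + (3 + 4*exp(-2*I*pi/3) + exp(2*I*pi/3)) + (3 + 3*exp(-I*pi/3) + exp(2*I*pi/3) - exp(-2*I*pi/3))] = 18/6 = 3
  <chi_rho, chi_5> = (1/6)[1*(8)*conj(1) + 1*(-1 + 3*exp(-2*I*pi/3) + 3*exp(-I*pi/3) + exp(2*I*pi/3))*conj(exp(-I*pi/3)) + 1*(1 + 4*exp(-2*I*pi/3) + 3*exp(2*I*pi/3))*conj(exp(-2*I*pi/3)) + 1*(0)*conj(-1) + 1*(1 + 3*exp(-2*I*pi/3) + 4*exp(2*I*pi/3))*conj(exp(2*I*pi/3)) + 1*(-1 + exp(-2*I*pi/3) + 3*exp(2*I*pi/3) + 3*exp(I*pi/3))*conj(exp(I*pi/3))]
      = (1/6)[(8) + (2 + 3*exp(-I*pi/3) - exp(I*pi/3)) + (4 + 3*exp(-2*I*pi/3) + exp(2*I*pi/3)) + (0) + (4 + exp(-2*I*pi/3) + 3*exp(2*I*pi/3)) + (2 - exp(-I*pi/3) + 3*exp(I*pi/3))] = 18/6 = 3
(Exp terms are combined using exp(i*s)*conj(exp(i*t)) = exp(i*(s-t)), and sums of them are collapsed using the identity that for every m > 1 the m distinct m-th roots of unity sum to 0, e.g. 1 + exp(2*I*pi/3) + exp(-2*I*pi/3) = 0.)
Dimension check: dim(rho) = sum (mult * dim) = 0*1 + 0*1 + 1*1 + 1*1 + 3*1 + 3*1 = 8 = chi_rho(e) = 8.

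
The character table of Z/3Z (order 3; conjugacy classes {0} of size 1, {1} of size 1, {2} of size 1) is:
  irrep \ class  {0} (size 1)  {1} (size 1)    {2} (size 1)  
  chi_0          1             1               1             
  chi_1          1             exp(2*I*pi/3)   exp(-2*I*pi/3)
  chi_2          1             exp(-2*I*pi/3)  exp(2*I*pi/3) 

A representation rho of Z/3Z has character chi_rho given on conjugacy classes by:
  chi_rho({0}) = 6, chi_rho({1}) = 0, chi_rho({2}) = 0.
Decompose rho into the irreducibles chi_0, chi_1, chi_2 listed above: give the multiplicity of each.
Multiplicities: chi_0: 2, chi_1: 2, chi_2: 2.

Working: Use <chi_rho, chi> = (1/|G|) sum_C |C| * chi_rho(C) * conj(chi(C)) with |G| = 3 for each irreducible chi in the table:
  <chi_rho, chi_0> = (1/3)[1*(6)*conj(1) + 1*(0)*conj(1) + 1*(0)*conj(1)]
      = (1/3)[(6) + (0) + (0)] = 6/3 = 2
  <chi_rho, chi_1> = (1/3)[1*(6)*conj(1) + 1*(0)*conj(exp(2*I*pi/3)) + 1*(0)*conj(exp(-2*I*pi/3))]
      = (1/3)[(6) + (0) + (0)] = 6/3 = 2
  <chi_rho, chi_2> = (1/3)[1*(6)*conj(1) + 1*(0)*conj(exp(-2*I*pi/3)) + 1*(0)*conj(exp(2*I*pi/3))]
      = (1/3)[(6) + (0) + (0)] = 6/3 = 2
(Exp terms are combined using exp(i*s)*conj(exp(i*t)) = exp(i*(s-t)), and sums of them are collapsed using the identity that for every m > 1 the m distinct m-th roots of unity sum to 0, e.g. 1 + exp(2*I*pi/3) + exp(-2*I*pi/3) = 0.)
Dimension check: dim(rho) = sum (mult * dim) = 2*1 + 2*1 + 2*1 = 6 = chi_rho(e) = 6.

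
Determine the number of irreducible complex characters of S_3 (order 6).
3

Argument: The number of irreducible complex representations of a finite group equals its number of conjugacy classes. Conjugacy classes in S_3 correspond to cycle types, i.e. partitions of 3; there are p(3) = 3 of them, so S_3 (order 6) has exactly 3 irreducible complex representations.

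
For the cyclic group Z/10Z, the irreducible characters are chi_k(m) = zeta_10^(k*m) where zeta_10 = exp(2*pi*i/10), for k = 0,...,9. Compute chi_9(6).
chi_9(6) = zeta_10^54 = exp(4*I*pi/5)

Argument: chi_9(6) = zeta_10^(9*6) = zeta_10^54. Since zeta_10^10 = 1, this equals zeta_10^4 = exp(2*pi*i*4/10) = exp(4*I*pi/5).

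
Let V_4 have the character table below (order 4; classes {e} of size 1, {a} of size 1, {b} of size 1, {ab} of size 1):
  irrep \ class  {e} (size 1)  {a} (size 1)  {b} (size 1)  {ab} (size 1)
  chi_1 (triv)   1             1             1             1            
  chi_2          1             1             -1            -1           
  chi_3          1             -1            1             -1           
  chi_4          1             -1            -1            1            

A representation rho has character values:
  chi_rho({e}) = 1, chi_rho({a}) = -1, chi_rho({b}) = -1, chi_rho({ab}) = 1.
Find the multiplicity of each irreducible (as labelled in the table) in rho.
Multiplicities: chi_1: 0, chi_2: 0, chi_3: 0, chi_4: 1.

Working: Use <chi_rho, chi> = (1/|G|) sum_C |C| * chi_rho(C) * conj(chi(C)) with |G| = 4 for each irreducible chi in the table:
  <chi_rho, chi_1> = (1/4)[1*(1)*conj(1) + 1*(-1)*conj(1) + 1*(-1)*conj(1) + 1*(1)*conj(1)]
      = (1/4)[(1) + (-1) + (-1) + (1)] = 0/4 = 0
  <chi_rho, chi_2> = (1/4)[1*(1)*conj(1) + 1*(-1)*conj(1) + 1*(-1)*conj(-1) + 1*(1)*conj(-1)]
      = (1/4)[(1) + (-1) + (1) + (-1)] = 0/4 = 0
  <chi_rho, chi_3> = (1/4)[1*(1)*conj(1) + 1*(-1)*conj(-1) + 1*(-1)*conj(1) + 1*(1)*conj(-1)]
      = (1/4)[(1) + (1) + (-1) + (-1)] = 0/4 = 0
  <chi_rho, chi_4> = (1/4)[1*(1)*conj(1) + 1*(-1)*conj(-1) + 1*(-1)*conj(-1) + 1*(1)*conj(1)]
      = (1/4)[(1) + (1) + (1) + (1)] = 4/4 = 1
Dimension check: dim(rho) = sum (mult * dim) = 0*1 + 0*1 + 0*1 + 1*1 = 1 = chi_rho(e) = 1.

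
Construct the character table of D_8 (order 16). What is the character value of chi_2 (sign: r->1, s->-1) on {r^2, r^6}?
Conjugacy classes: {e} of size 1, {r^4} of size 1, {r^1, r^7} of size 2, {r^2, r^6} of size 2, {r^3, r^5} of size 2, {s, sr^2, ...} of size 4, {sr, sr^3, ...} of size 4.
Character table:
  irrep \ class              {e} (size 1)  {r^4} (size 1)  {r^1, r^7} (size 2)  {r^2, r^6} (size 2)  {r^3, r^5} (size 2)  {s, sr^2, ...} (size 4)  {sr, sr^3, ...} (size 4)
  chi_1 (triv)               1             1               1                    1                    1                    1                        1                       
  chi_2 (sign: r->1, s->-1)  1             1               1                    1                    1                    -1                       -1                      
  chi_3 (r->-1, s->1)        1             1               -1                   1                    -1                   1                        -1                      
  chi_4 (r->-1, s->-1)       1             1               -1                   1                    -1                   -1                       1                       
  chi_5 (2d, j=1)            2             -2              sqrt(2)              0                    -sqrt(2)             0                        0                       
  chi_6 (2d, j=2)            2             2               0                    -2                   0                    0                        0                       
  chi_7 (2d, j=3)            2             -2              -sqrt(2)             0                    sqrt(2)              0                        0                       

Spot check: chi_2 (sign: r->1, s->-1) on {r^2, r^6} = 1.

Proof sketch: D_8 has order 2*8 = 16 with 7 conjugacy classes, hence 7 irreducibles. Sum of squared dims 1 + 1 + 1 + 1 + 4 + 4 + 4 = 16 = |G|. Linear characters come from the abelianisation; the 2-dimensional irreps have character r^k -> 2*cos(2*pi*j*k/8), reflections -> 0.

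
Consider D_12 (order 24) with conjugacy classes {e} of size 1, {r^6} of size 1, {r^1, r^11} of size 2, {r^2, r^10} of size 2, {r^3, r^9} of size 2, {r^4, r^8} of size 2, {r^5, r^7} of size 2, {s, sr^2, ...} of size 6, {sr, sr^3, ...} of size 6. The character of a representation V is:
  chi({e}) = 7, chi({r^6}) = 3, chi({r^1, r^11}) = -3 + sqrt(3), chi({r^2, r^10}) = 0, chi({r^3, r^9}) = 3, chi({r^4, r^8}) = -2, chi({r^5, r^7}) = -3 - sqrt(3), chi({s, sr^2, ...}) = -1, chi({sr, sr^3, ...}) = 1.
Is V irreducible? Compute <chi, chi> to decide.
Not irreducible (reducible): <chi, chi> = 6 > 1.

Proof sketch: <chi, chi> = (1/|G|) sum_C |C| * |chi(C)|^2 = (1/24)[1*|7|^2 + 1*|3|^2 + 2*|-3 + sqrt(3)|^2 + 2*|0|^2 + 2*|3|^2 + 2*|-2|^2 + 2*|-3 - sqrt(3)|^2 + 6*|-1|^2 + 6*|1|^2]
  = (1/24)[(49) + (9) + (24 - 12*sqrt(3)) + (0) + (18) + (8) + (12*sqrt(3) + 24) + (6) + (6)] = 144/24 = 6.
A character is irreducible iff <chi, chi> = 1, so this representation is reducible.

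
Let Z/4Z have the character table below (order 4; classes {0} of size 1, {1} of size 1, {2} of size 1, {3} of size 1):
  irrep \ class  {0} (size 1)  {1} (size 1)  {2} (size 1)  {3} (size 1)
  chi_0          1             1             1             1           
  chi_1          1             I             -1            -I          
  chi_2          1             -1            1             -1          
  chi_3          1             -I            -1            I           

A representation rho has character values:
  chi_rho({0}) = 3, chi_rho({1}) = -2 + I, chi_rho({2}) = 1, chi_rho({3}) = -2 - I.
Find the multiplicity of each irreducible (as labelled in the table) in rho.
Multiplicities: chi_0: 0, chi_1: 1, chi_2: 2, chi_3: 0.

Proof sketch: Use <chi_rho, chi> = (1/|G|) sum_C |C| * chi_rho(C) * conj(chi(C)) with |G| = 4 for each irreducible chi in the table:
  <chi_rho, chi_0> = (1/4)[1*(3)*conj(1) + 1*(-2 + I)*conj(1) + 1*(1)*conj(1) + 1*(-2 - I)*conj(1)]
      = (1/4)[(3) + (-2 + I) + (1) + (-2 - I)] = 0/4 = 0
  <chi_rho, chi_1> = (1/4)[1*(3)*conj(1) + 1*(-2 + I)*conj(I) + 1*(1)*conj(-1) + 1*(-2 - I)*conj(-I)]
      = (1/4)[(3) + (1 + 2*I) + (-1) + (1 - 2*I)] = 4/4 = 1
  <chi_rho, chi_2> = (1/4)[1*(3)*conj(1) + 1*(-2 + I)*conj(-1) + 1*(1)*conj(1) + 1*(-2 - I)*conj(-1)]
      = (1/4)[(3) + (2 - I) + (1) + (2 + I)] = 8/4 = 2
  <chi_rho, chi_3> = (1/4)[1*(3)*conj(1) + 1*(-2 + I)*conj(-I) + 1*(1)*conj(-1) + 1*(-2 - I)*conj(I)]
      = (1/4)[(3) + (-1 - 2*I) + (-1) + (-1 + 2*I)] = 0/4 = 0
(Exp terms are combined using exp(i*s)*conj(exp(i*t)) = exp(i*(s-t)), and sums of them are collapsed using the identity that for every m > 1 the m distinct m-th roots of unity sum to 0, e.g. 1 + exp(2*I*pi/3) + exp(-2*I*pi/3) = 0.)
Dimension check: dim(rho) = sum (mult * dim) = 0*1 + 1*1 + 2*1 + 0*1 = 3 = chi_rho(e) = 3.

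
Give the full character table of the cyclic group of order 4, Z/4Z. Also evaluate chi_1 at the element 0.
Character table of Z/4Z (irreps indexed chi_0,...,chi_3 with chi_k(m) = zeta_4^(k*m), zeta_4 = exp(2*pi*i/4)):
  irrep \ class  {0} (size 1)  {1} (size 1)  {2} (size 1)  {3} (size 1)
  chi_0          1             1             1             1           
  chi_1          1             I             -1            -I          
  chi_2          1             -1            1             -1          
  chi_3          1             -I            -1            I           

Spot check: chi_1(0) = zeta_4^(1*0) = zeta_4^0 = 1.

Z/4Z is abelian, so all 4 irreducible complex representations are 1-dimensional. They are given by chi_k(m) = zeta_4^(k*m) for k = 0,...,3. Row orthogonality: sum_m chi_k(m) conj(chi_l(m)) = 4 * [k = l].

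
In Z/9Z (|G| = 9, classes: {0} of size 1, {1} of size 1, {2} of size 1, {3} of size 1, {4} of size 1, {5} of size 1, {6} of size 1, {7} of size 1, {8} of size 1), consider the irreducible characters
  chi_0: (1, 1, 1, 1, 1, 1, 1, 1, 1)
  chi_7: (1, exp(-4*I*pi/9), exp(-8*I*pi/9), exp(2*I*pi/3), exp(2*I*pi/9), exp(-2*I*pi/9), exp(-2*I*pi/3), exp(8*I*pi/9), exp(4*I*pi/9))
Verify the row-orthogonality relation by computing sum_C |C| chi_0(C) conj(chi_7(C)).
Sum = 0; so <chi_0, chi_7> = 0 (distinct irreducibles are orthogonal).

Working: Compute term by term over conjugacy classes (|C| * chi_0(C) * conj(chi_7(C))):
  1*(1)*conj(1) + 1*(1)*conj(exp(-4*I*pi/9)) + 1*(1)*conj(exp(-8*I*pi/9)) + 1*(1)*conj(exp(2*I*pi/3)) + 1*(1)*conj(exp(2*I*pi/9)) + 1*(1)*conj(exp(-2*I*pi/9)) + 1*(1)*conj(exp(-2*I*pi/3)) + 1*(1)*conj(exp(8*I*pi/9)) + 1*(1)*conj(exp(4*I*pi/9))
  = (1) + (exp(4*I*pi/9)) + (exp(8*I*pi/9)) + (exp(-2*I*pi/3)) + (exp(-2*I*pi/9)) + (exp(2*I*pi/9)) + (exp(2*I*pi/3)) + (exp(-8*I*pi/9)) + (exp(-4*I*pi/9))
  = 0.
(Exp terms are combined using exp(i*s)*conj(exp(i*t)) = exp(i*(s-t)), and sums of them are collapsed using the identity that for every m > 1 the m distinct m-th roots of unity sum to 0, e.g. 1 + exp(2*I*pi/3) + exp(-2*I*pi/3) = 0.)
Dividing by |G| = 9 gives 0/9 = 0, matching the row-orthogonality relation <chi_0, chi_7> = [chi_0 = chi_7].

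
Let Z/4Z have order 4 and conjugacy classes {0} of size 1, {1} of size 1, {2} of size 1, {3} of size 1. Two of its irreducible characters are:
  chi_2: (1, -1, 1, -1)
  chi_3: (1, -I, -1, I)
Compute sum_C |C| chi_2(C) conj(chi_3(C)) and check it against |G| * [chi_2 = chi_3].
Sum = 0; so <chi_2, chi_3> = 0 (distinct irreducibles are orthogonal).

Working: Compute term by term over conjugacy classes (|C| * chi_2(C) * conj(chi_3(C))):
  1*(1)*conj(1) + 1*(-1)*conj(-I) + 1*(1)*conj(-1) + 1*(-1)*conj(I)
  = (1) + (-I) + (-1) + (I)
  = 0.
(Exp terms are combined using exp(i*s)*conj(exp(i*t)) = exp(i*(s-t)), and sums of them are collapsed using the identity that for every m > 1 the m distinct m-th roots of unity sum to 0, e.g. 1 + exp(2*I*pi/3) + exp(-2*I*pi/3) = 0.)
Dividing by |G| = 4 gives 0/4 = 0, matching the row-orthogonality relation <chi_2, chi_3> = [chi_2 = chi_3].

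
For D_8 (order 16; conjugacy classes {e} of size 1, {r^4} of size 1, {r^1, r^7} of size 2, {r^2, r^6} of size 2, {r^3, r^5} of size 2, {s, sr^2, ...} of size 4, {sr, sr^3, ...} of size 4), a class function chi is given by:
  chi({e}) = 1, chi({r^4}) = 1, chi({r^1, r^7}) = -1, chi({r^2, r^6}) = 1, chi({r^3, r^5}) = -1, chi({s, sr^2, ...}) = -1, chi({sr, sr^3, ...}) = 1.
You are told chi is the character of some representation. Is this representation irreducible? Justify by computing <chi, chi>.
Irreducible: <chi, chi> = 1.

Solution. <chi, chi> = (1/|G|) sum_C |C| * |chi(C)|^2 = (1/16)[1*|1|^2 + 1*|1|^2 + 2*|-1|^2 + 2*|1|^2 + 2*|-1|^2 + 4*|-1|^2 + 4*|1|^2]
  = (1/16)[(1) + (1) + (2) + (2) + (2) + (4) + (4)] = 16/16 = 1.
A character is irreducible iff <chi, chi> = 1, so this representation is irreducible.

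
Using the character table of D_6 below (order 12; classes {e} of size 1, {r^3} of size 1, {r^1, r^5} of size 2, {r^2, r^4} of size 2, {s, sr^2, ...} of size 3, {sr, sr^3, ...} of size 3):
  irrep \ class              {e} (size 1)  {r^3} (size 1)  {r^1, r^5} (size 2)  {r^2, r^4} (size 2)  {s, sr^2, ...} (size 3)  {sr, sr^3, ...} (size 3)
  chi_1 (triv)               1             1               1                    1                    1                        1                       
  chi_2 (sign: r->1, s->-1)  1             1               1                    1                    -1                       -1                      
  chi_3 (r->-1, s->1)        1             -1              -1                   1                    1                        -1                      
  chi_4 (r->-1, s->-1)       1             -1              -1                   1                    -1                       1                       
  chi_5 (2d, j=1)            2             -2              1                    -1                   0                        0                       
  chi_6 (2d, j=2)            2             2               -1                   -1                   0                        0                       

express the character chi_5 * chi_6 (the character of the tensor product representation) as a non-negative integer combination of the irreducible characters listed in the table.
chi_5 tensor chi_6 = chi_3 + chi_4 + chi_5 (all other irreducibles have multiplicity 0).

Reasoning: The character of a tensor product is the pointwise product (chi_5 * chi_6)(C) = chi_5(C) * chi_6(C):
  {e}: (2)*(2), {r^3}: (-2)*(2), {r^1, r^5}: (1)*(-1), {r^2, r^4}: (-1)*(-1), {s, sr^2, ...}: (0)*(0), {sr, sr^3, ...}: (0)*(0)
so (chi_5 * chi_6) takes values
  {e} -> 4, {r^3} -> -4, {r^1, r^5} -> -1, {r^2, r^4} -> 1, {s, sr^2, ...} -> 0, {sr, sr^3, ...} -> 0.
Now take the inner product of this character with each irreducible chi from the table, <chi_5*chi_6, chi> = (1/12) sum_C |C| (chi_5*chi_6)(C) conj(chi(C)):
  <chi_5*chi_6, chi_1> = (1/12)[1*(4)*conj(1) + 1*(-4)*conj(1) + 2*(-1)*conj(1) + 2*(1)*conj(1) + 3*(0)*conj(1) + 3*(0)*conj(1)]
      = (1/12)[(4) + (-4) + (-2) + (2) + (0) + (0)] = 0/12 = 0
  <chi_5*chi_6, chi_2> = (1/12)[1*(4)*conj(1) + 1*(-4)*conj(1) + 2*(-1)*conj(1) + 2*(1)*conj(1) + 3*(0)*conj(-1) + 3*(0)*conj(-1)]
      = (1/12)[(4) + (-4) + (-2) + (2) + (0) + (0)] = 0/12 = 0
  <chi_5*chi_6, chi_3> = (1/12)[1*(4)*conj(1) + 1*(-4)*conj(-1) + 2*(-1)*conj(-1) + 2*(1)*conj(1) + 3*(0)*conj(1) + 3*(0)*conj(-1)]
      = (1/12)[(4) + (4) + (2) + (2) + (0) + (0)] = 12/12 = 1
  <chi_5*chi_6, chi_4> = (1/12)[1*(4)*conj(1) + 1*(-4)*conj(-1) + 2*(-1)*conj(-1) + 2*(1)*conj(1) + 3*(0)*conj(-1) + 3*(0)*conj(1)]
      = (1/12)[(4) + (4) + (2) + (2) + (0) + (0)] = 12/12 = 1
  <chi_5*chi_6, chi_5> = (1/12)[1*(4)*conj(2) + 1*(-4)*conj(-2) + 2*(-1)*conj(1) + 2*(1)*conj(-1) + 3*(0)*conj(0) + 3*(0)*conj(0)]
      = (1/12)[(8) + (8) + (-2) + (-2) + (0) + (0)] = 12/12 = 1
  <chi_5*chi_6, chi_6> = (1/12)[1*(4)*conj(2) + 1*(-4)*conj(2) + 2*(-1)*conj(-1) + 2*(1)*conj(-1) + 3*(0)*conj(0) + 3*(0)*conj(0)]
      = (1/12)[(8) + (-8) + (2) + (-2) + (0) + (0)] = 0/12 = 0
Hence the multiplicities are chi_3: 1, chi_4: 1, chi_5: 1. Dimension check: dim(chi_5)*dim(chi_6) = 2*2 = 4 and sum (mult * dim) = 1*1 + 1*1 + 1*2 = 4.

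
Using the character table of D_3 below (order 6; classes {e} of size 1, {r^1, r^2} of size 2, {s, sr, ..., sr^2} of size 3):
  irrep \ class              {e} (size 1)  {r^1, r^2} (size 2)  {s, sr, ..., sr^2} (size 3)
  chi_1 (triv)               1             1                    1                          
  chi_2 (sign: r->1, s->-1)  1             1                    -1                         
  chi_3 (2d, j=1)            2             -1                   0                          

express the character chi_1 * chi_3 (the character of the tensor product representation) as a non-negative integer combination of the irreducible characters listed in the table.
chi_1 tensor chi_3 = chi_3 (all other irreducibles have multiplicity 0).

Explanation: The character of a tensor product is the pointwise product (chi_1 * chi_3)(C) = chi_1(C) * chi_3(C):
  {e}: (1)*(2), {r^1, r^2}: (1)*(-1), {s, sr, ..., sr^2}: (1)*(0)
so (chi_1 * chi_3) takes values
  {e} -> 2, {r^1, r^2} -> -1, {s, sr, ..., sr^2} -> 0.
Now take the inner product of this character with each irreducible chi from the table, <chi_1*chi_3, chi> = (1/6) sum_C |C| (chi_1*chi_3)(C) conj(chi(C)):
  <chi_1*chi_3, chi_1> = (1/6)[1*(2)*conj(1) + 2*(-1)*conj(1) + 3*(0)*conj(1)]
      = (1/6)[(2) + (-2) + (0)] = 0/6 = 0
  <chi_1*chi_3, chi_2> = (1/6)[1*(2)*conj(1) + 2*(-1)*conj(1) + 3*(0)*conj(-1)]
      = (1/6)[(2) + (-2) + (0)] = 0/6 = 0
  <chi_1*chi_3, chi_3> = (1/6)[1*(2)*conj(2) + 2*(-1)*conj(-1) + 3*(0)*conj(0)]
      = (1/6)[(4) + (2) + (0)] = 6/6 = 1
Hence the multiplicities are chi_3: 1. Dimension check: dim(chi_1)*dim(chi_3) = 1*2 = 2 and sum (mult * dim) = 1*2 = 2.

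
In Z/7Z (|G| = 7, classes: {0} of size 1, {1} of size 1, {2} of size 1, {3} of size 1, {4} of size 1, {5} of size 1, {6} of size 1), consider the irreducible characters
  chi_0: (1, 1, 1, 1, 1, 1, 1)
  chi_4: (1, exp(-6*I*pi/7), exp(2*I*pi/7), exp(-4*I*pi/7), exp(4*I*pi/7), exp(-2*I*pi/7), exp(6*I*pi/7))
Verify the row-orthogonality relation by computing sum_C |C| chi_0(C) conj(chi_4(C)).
Sum = 0; so <chi_0, chi_4> = 0 (distinct irreducibles are orthogonal).

Why: Compute term by term over conjugacy classes (|C| * chi_0(C) * conj(chi_4(C))):
  1*(1)*conj(1) + 1*(1)*conj(exp(-6*I*pi/7)) + 1*(1)*conj(exp(2*I*pi/7)) + 1*(1)*conj(exp(-4*I*pi/7)) + 1*(1)*conj(exp(4*I*pi/7)) + 1*(1)*conj(exp(-2*I*pi/7)) + 1*(1)*conj(exp(6*I*pi/7))
  = (1) + (exp(6*I*pi/7)) + (exp(-2*I*pi/7)) + (exp(4*I*pi/7)) + (exp(-4*I*pi/7)) + (exp(2*I*pi/7)) + (exp(-6*I*pi/7))
  = 0.
(Exp terms are combined using exp(i*s)*conj(exp(i*t)) = exp(i*(s-t)), and sums of them are collapsed using the identity that for every m > 1 the m distinct m-th roots of unity sum to 0, e.g. 1 + exp(2*I*pi/3) + exp(-2*I*pi/3) = 0.)
Dividing by |G| = 7 gives 0/7 = 0, matching the row-orthogonality relation <chi_0, chi_4> = [chi_0 = chi_4].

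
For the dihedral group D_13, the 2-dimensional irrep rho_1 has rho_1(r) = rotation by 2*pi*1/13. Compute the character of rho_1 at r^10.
chi_{rho_1}(r^10) = 2*cos(2*pi*1*10/13) = 2*cos(6*pi/13)

Argument: rho_1(r^10) is rotation by angle 2*pi*1*10/13, whose trace is 2*cos(2*pi*1*10/13) = 2*cos(6*pi/13).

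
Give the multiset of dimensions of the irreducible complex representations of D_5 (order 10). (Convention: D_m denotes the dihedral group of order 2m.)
Dimensions: 1, 1, 2, 2

Explanation: There are 4 irreducibles (= number of conjugacy classes). Their dimensions d_i satisfy sum d_i^2 = |G| = 10: 1 + 1 + 4 + 4 = 10.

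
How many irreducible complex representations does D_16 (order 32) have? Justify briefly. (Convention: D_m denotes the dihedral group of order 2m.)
11

Details: The number of irreducible complex representations of a finite group equals its number of conjugacy classes. D_16 has 11 conjugacy classes (n/2 + 3 for n even), so D_16 (order 32) has exactly 11 irreducible complex representations.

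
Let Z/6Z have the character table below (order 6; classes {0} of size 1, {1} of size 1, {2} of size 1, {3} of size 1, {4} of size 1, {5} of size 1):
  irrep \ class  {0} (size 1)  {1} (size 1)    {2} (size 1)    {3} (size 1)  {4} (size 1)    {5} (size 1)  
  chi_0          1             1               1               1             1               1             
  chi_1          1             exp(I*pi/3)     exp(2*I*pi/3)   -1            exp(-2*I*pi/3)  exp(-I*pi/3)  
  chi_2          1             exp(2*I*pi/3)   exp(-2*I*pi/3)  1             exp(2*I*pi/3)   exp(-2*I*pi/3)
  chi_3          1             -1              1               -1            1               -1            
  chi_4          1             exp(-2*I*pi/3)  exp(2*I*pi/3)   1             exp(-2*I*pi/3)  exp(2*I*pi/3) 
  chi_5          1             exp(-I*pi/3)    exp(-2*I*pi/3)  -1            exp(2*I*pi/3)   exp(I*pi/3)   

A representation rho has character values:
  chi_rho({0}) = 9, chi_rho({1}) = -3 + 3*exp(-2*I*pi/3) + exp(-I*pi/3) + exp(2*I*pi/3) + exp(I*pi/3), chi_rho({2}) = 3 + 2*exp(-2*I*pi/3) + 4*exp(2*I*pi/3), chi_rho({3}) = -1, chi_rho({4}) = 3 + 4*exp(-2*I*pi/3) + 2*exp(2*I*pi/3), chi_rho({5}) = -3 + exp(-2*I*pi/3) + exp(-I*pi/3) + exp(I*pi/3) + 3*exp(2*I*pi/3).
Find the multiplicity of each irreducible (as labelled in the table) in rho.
Multiplicities: chi_0: 0, chi_1: 1, chi_2: 1, chi_3: 3, chi_4: 3, chi_5: 1.

Reasoning: Use <chi_rho, chi> = (1/|G|) sum_C |C| * chi_rho(C) * conj(chi(C)) with |G| = 6 for each irreducible chi in the table:
  <chi_rho, chi_0> = (1/6)[1*(9)*conj(1) + 1*(-3 + 3*exp(-2*I*pi/3) + exp(-I*pi/3) + exp(2*I*pi/3) + exp(I*pi/3))*conj(1) + 1*(3 + 2*exp(-2*I*pi/3) + 4*exp(2*I*pi/3))*conj(1) + 1*(-1)*conj(1) + 1*(3 + 4*exp(-2*I*pi/3) + 2*exp(2*I*pi/3))*conj(1) + 1*(-3 + exp(-2*I*pi/3) + exp(-I*pi/3) + exp(I*pi/3) + 3*exp(2*I*pi/3))*conj(1)]
      = (1/6)[(9) + (-3 + 3*exp(-2*I*pi/3) + exp(-I*pi/3) + exp(2*I*pi/3) + exp(I*pi/3)) + (3 + 2*exp(-2*I*pi/3) + 4*exp(2*I*pi/3)) + (-1) + (3 + 4*exp(-2*I*pi/3) + 2*exp(2*I*pi/3)) + (-3 + exp(-2*I*pi/3) + exp(-I*pi/3) + exp(I*pi/3) + 3*exp(2*I*pi/3))] = 0/6 = 0
  <chi_rho, chi_1> = (1/6)[1*(9)*conj(1) + 1*(-3 + 3*exp(-2*I*pi/3) + exp(-I*pi/3) + exp(2*I*pi/3) + exp(I*pi/3))*conj(exp(I*pi/3)) + 1*(3 + 2*exp(-2*I*pi/3) + 4*exp(2*I*pi/3))*conj(exp(2*I*pi/3)) + 1*(-1)*conj(-1) + 1*(3 + 4*exp(-2*I*pi/3) + 2*exp(2*I*pi/3))*conj(exp(-2*I*pi/3)) + 1*(-3 + exp(-2*I*pi/3) + exp(-I*pi/3) + exp(I*pi/3) + 3*exp(2*I*pi/3))*conj(exp(-I*pi/3))]
      = (1/6)[(9) + (-2 + exp(-2*I*pi/3) + exp(I*pi/3) - 3*exp(-I*pi/3)) + (4 + 3*exp(-2*I*pi/3) + 2*exp(2*I*pi/3)) + (1) + (4 + 2*exp(-2*I*pi/3) + 3*exp(2*I*pi/3)) + (-2 - 3*exp(I*pi/3) + exp(-I*pi/3) + exp(2*I*pi/3))] = 6/6 = 1
  <chi_rho, chi_2> = (1/6)[1*(9)*conj(1) + 1*(-3 + 3*exp(-2*I*pi/3) + exp(-I*pi/3) + exp(2*I*pi/3) + exp(I*pi/3))*conj(exp(2*I*pi/3)) + 1*(3 + 2*exp(-2*I*pi/3) + 4*exp(2*I*pi/3))*conj(exp(-2*I*pi/3)) + 1*(-1)*conj(1) + 1*(3 + 4*exp(-2*I*pi/3) + 2*exp(2*I*pi/3))*conj(exp(2*I*pi/3)) + 1*(-3 + exp(-2*I*pi/3) + exp(-I*pi/3) + exp(I*pi/3) + 3*exp(2*I*pi/3))*conj(exp(-2*I*pi/3))]
      = (1/6)[(9) + (exp(-I*pi/3) + 3*exp(2*I*pi/3) - 3*exp(-2*I*pi/3)) + (2 + 4*exp(-2*I*pi/3) + 3*exp(2*I*pi/3)) + (-1) + (2 + 3*exp(-2*I*pi/3) + 4*exp(2*I*pi/3)) + (3*exp(-2*I*pi/3) - 3*exp(2*I*pi/3) + exp(I*pi/3))] = 6/6 = 1
  <chi_rho, chi_3> = (1/6)[1*(9)*conj(1) + 1*(-3 + 3*exp(-2*I*pi/3) + exp(-I*pi/3) + exp(2*I*pi/3) + exp(I*pi/3))*conj(-1) + 1*(3 + 2*exp(-2*I*pi/3) + 4*exp(2*I*pi/3))*conj(1) + 1*(-1)*conj(-1) + 1*(3 + 4*exp(-2*I*pi/3) + 2*exp(2*I*pi/3))*conj(1) + 1*(-3 + exp(-2*I*pi/3) + exp(-I*pi/3) + exp(I*pi/3) + 3*exp(2*I*pi/3))*conj(-1)]
      = (1/6)[(9) + (3 - exp(I*pi/3) - exp(2*I*pi/3) - exp(-I*pi/3) - 3*exp(-2*I*pi/3)) + (3 + 2*exp(-2*I*pi/3) + 4*exp(2*I*pi/3)) + (1) + (3 + 4*exp(-2*I*pi/3) + 2*exp(2*I*pi/3)) + (3 - 3*exp(2*I*pi/3) - exp(I*pi/3) - exp(-I*pi/3) - exp(-2*I*pi/3))] = 18/6 = 3
  <chi_rho, chi_4> = (1/6)[1*(9)*conj(1) + 1*(-3 + 3*exp(-2*I*pi/3) + exp(-I*pi/3) + exp(2*I*pi/3) + exp(I*pi/3))*conj(exp(-2*I*pi/3)) + 1*(3 + 2*exp(-2*I*pi/3) + 4*exp(2*I*pi/3))*conj(exp(2*I*pi/3)) + 1*(-1)*conj(1) + 1*(3 + 4*exp(-2*I*pi/3) + 2*exp(2*I*pi/3))*conj(exp(-2*I*pi/3)) + 1*(-3 + exp(-2*I*pi/3) + exp(-I*pi/3) + exp(I*pi/3) + 3*exp(2*I*pi/3))*conj(exp(2*I*pi/3))]
      = (1/6)[(9) + (2 - 3*exp(2*I*pi/3) + exp(-2*I*pi/3) + exp(I*pi/3)) + (4 + 3*exp(-2*I*pi/3) + 2*exp(2*I*pi/3)) + (-1) + (4 + 2*exp(-2*I*pi/3) + 3*exp(2*I*pi/3)) + (2 + exp(-I*pi/3) + exp(2*I*pi/3) - 3*exp(-2*I*pi/3))] = 18/6 = 3
  <chi_rho, chi_5> = (1/6)[1*(9)*conj(1) + 1*(-3 + 3*exp(-2*I*pi/3) + exp(-I*pi/3) + exp(2*I*pi/3) + exp(I*pi/3))*conj(exp(-I*pi/3)) + 1*(3 + 2*exp(-2*I*pi/3) + 4*exp(2*I*pi/3))*conj(exp(-2*I*pi/3)) + 1*(-1)*conj(-1) + 1*(3 + 4*exp(-2*I*pi/3) + 2*exp(2*I*pi/3))*conj(exp(2*I*pi/3)) + 1*(-3 + exp(-2*I*pi/3) + exp(-I*pi/3) + exp(I*pi/3) + 3*exp(2*I*pi/3))*conj(exp(I*pi/3))]
      = (1/6)[(9) + (-3*exp(I*pi/3) + 3*exp(-I*pi/3) + exp(2*I*pi/3)) + (2 + 4*exp(-2*I*pi/3) + 3*exp(2*I*pi/3)) + (1) + (2 + 3*exp(-2*I*pi/3) + 4*exp(2*I*pi/3)) + (exp(-2*I*pi/3) - 3*exp(-I*pi/3) + 3*exp(I*pi/3))] = 6/6 = 1
(Exp terms are combined using exp(i*s)*conj(exp(i*t)) = exp(i*(s-t)), and sums of them are collapsed using the identity that for every m > 1 the m distinct m-th roots of unity sum to 0, e.g. 1 + exp(2*I*pi/3) + exp(-2*I*pi/3) = 0.)
Dimension check: dim(rho) = sum (mult * dim) = 0*1 + 1*1 + 1*1 + 3*1 + 3*1 + 1*1 = 9 = chi_rho(e) = 9.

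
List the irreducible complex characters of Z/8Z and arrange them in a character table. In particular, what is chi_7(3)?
Character table of Z/8Z (irreps indexed chi_0,...,chi_7 with chi_k(m) = zeta_8^(k*m), zeta_8 = exp(2*pi*i/8)):
  irrep \ class  {0} (size 1)  {1} (size 1)    {2} (size 1)  {3} (size 1)    {4} (size 1)  {5} (size 1)    {6} (size 1)  {7} (size 1)  
  chi_0          1             1               1             1               1             1               1             1             
  chi_1          1             exp(I*pi/4)     I             exp(3*I*pi/4)   -1            exp(-3*I*pi/4)  -I            exp(-I*pi/4)  
  chi_2          1             I               -1            -I              1             I               -1            -I            
  chi_3          1             exp(3*I*pi/4)   -I            exp(I*pi/4)     -1            exp(-I*pi/4)    I             exp(-3*I*pi/4)
  chi_4          1             -1              1             -1              1             -1              1             -1            
  chi_5          1             exp(-3*I*pi/4)  I             exp(-I*pi/4)    -1            exp(I*pi/4)     -I            exp(3*I*pi/4) 
  chi_6          1             -I              -1            I               1             -I              -1            I             
  chi_7          1             exp(-I*pi/4)    -I            exp(-3*I*pi/4)  -1            exp(3*I*pi/4)   I             exp(I*pi/4)   

Spot check: chi_7(3) = zeta_8^(7*3) = zeta_8^21 = exp(-3*I*pi/4).

Explanation: Z/8Z is abelian, so all 8 irreducible complex representations are 1-dimensional. They are given by chi_k(m) = zeta_8^(k*m) for k = 0,...,7. Row orthogonality: sum_m chi_k(m) conj(chi_l(m)) = 8 * [k = l].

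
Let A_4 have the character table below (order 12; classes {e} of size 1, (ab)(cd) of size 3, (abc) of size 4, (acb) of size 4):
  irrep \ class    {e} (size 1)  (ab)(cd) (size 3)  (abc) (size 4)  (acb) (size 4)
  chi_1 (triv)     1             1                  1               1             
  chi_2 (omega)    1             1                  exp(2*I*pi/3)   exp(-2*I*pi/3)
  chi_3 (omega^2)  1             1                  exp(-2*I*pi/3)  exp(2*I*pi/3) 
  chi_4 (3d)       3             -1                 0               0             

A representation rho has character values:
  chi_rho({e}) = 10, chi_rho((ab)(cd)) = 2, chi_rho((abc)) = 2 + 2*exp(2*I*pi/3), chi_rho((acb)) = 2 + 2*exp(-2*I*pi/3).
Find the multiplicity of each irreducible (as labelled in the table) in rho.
Multiplicities: chi_1: 2, chi_2: 2, chi_3: 0, chi_4: 2.

Derivation: Use <chi_rho, chi> = (1/|G|) sum_C |C| * chi_rho(C) * conj(chi(C)) with |G| = 12 for each irreducible chi in the table:
  <chi_rho, chi_1> = (1/12)[1*(10)*conj(1) + 3*(2)*conj(1) + 4*(2 + 2*exp(2*I*pi/3))*conj(1) + 4*(2 + 2*exp(-2*I*pi/3))*conj(1)]
      = (1/12)[(10) + (6) + (8 + 8*exp(2*I*pi/3)) + (8 + 8*exp(-2*I*pi/3))] = 24/12 = 2
  <chi_rho, chi_2> = (1/12)[1*(10)*conj(1) + 3*(2)*conj(1) + 4*(2 + 2*exp(2*I*pi/3))*conj(exp(2*I*pi/3)) + 4*(2 + 2*exp(-2*I*pi/3))*conj(exp(-2*I*pi/3))]
      = (1/12)[(10) + (6) + (8 + 8*exp(-2*I*pi/3)) + (8 + 8*exp(2*I*pi/3))] = 24/12 = 2
  <chi_rho, chi_3> = (1/12)[1*(10)*conj(1) + 3*(2)*conj(1) + 4*(2 + 2*exp(2*I*pi/3))*conj(exp(-2*I*pi/3)) + 4*(2 + 2*exp(-2*I*pi/3))*conj(exp(2*I*pi/3))]
      = (1/12)[(10) + (6) + (-8) + (-8)] = 0/12 = 0
  <chi_rho, chi_4> = (1/12)[1*(10)*conj(3) + 3*(2)*conj(-1) + 4*(2 + 2*exp(2*I*pi/3))*conj(0) + 4*(2 + 2*exp(-2*I*pi/3))*conj(0)]
      = (1/12)[(30) + (-6) + (0) + (0)] = 24/12 = 2
(Exp terms are combined using exp(i*s)*conj(exp(i*t)) = exp(i*(s-t)), and sums of them are collapsed using the identity that for every m > 1 the m distinct m-th roots of unity sum to 0, e.g. 1 + exp(2*I*pi/3) + exp(-2*I*pi/3) = 0.)
Dimension check: dim(rho) = sum (mult * dim) = 2*1 + 2*1 + 0*1 + 2*3 = 10 = chi_rho(e) = 10.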